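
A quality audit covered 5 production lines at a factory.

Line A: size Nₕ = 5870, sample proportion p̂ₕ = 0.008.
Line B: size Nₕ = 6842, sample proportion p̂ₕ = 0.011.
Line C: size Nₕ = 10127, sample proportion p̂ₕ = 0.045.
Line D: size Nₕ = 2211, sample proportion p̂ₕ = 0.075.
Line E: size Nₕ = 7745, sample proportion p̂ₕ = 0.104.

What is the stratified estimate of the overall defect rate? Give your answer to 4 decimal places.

0.0472

Wₕ = Nₕ/N with N = 32795: 0.1790, 0.2086, 0.3088, 0.0674, 0.2362.
p̂_st = 0.1790·0.008 + 0.2086·0.011 + 0.3088·0.045 + 0.0674·0.075 + 0.2362·0.104 ≈ 0.047240... → 0.0472.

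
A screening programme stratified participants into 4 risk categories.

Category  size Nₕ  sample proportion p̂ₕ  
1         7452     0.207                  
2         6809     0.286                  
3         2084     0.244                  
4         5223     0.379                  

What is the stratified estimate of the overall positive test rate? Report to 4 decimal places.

Wₕ = Nₕ/N with N = 21568: 0.3455, 0.3157, 0.0966, 0.2422.
p̂_st = 0.3455·0.207 + 0.3157·0.286 + 0.0966·0.244 + 0.2422·0.379 ≈ 0.277168... → 0.2772.

0.2772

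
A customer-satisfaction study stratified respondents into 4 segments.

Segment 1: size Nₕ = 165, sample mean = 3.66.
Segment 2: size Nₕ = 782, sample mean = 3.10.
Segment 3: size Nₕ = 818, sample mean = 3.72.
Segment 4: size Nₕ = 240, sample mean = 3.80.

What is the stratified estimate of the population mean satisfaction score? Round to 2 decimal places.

3.48

N = 165 + 782 + 818 + 240 = 2005.
Weight each subgroup mean by Nₕ/N and sum.
Σ Nₕx̄ₕ = 165·3.66 + 782·3.10 + 818·3.72 + 240·3.80 = 603.9 + 2424.2 + 3042.96 + 912 = 6983.06.
Divide by N: 6983.06 / 2005 = 3.4828... → 3.48.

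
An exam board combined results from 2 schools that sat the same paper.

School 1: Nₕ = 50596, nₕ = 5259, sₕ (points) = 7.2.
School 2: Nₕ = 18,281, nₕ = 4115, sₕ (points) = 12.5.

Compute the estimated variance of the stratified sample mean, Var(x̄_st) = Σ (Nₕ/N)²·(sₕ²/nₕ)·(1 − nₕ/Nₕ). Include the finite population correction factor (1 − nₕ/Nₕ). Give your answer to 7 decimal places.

N = 68877; Wₕ = Nₕ/N.
school 1: (50596/68877)²·7.2²/5259·(1 − 5259/50596) = 0.0047663106
school 2: (18281/68877)²·12.5²/4115·(1 − 4115/18281) = 0.0020727596
Sum = 0.0068390702 → 0.0068391.

0.0068391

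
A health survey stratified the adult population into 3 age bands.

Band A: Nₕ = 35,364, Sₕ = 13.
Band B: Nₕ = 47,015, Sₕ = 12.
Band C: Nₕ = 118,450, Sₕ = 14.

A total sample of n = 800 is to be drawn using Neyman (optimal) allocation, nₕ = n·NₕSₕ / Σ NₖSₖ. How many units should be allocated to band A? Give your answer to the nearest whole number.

137

A: NₕSₕ = 35364·13 = 459732
B: NₕSₕ = 47015·12 = 564180
C: NₕSₕ = 118450·14 = 1658300
Σ NₕSₕ = 2682212.
n_A = 800·459732/2682212 = 137.120... → 137.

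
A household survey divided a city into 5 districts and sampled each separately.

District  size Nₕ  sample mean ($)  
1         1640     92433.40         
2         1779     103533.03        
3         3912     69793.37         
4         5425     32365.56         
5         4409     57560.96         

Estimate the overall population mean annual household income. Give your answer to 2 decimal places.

60482.21

N = 1640 + 1779 + 3912 + 5425 + 4409 = 17165.
The stratified mean weights each stratum mean by its population share Nₕ/N.
Σ Nₕx̄ₕ = 1640·92433.40 + 1779·103533.03 + 3912·69793.37 + 5425·32365.56 + 4409·57560.96 = 151590776 + 184185260.37 + 273031663.44 + 175583163 + 253786272.64 = 1038177135.45.
Divide by N: 1038177135.45 / 17165 = 60482.2100... → 60482.21.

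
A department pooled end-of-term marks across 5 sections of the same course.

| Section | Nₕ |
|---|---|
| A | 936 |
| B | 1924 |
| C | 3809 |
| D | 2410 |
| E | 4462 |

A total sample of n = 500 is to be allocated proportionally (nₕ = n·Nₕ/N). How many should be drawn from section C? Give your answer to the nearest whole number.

141

Share of section C = 3809/13541 = 0.28129.
Allocate 500 × 0.28129 = 140.647... → 141.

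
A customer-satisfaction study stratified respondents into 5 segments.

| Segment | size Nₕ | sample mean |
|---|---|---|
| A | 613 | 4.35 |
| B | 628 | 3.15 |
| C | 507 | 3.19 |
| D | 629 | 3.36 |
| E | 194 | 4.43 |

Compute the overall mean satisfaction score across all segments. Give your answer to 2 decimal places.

N = 613 + 628 + 507 + 629 + 194 = 2571.
Weight each subgroup mean by Nₕ/N and sum.
Σ Nₕx̄ₕ = 613·4.35 + 628·3.15 + 507·3.19 + 629·3.36 + 194·4.43 = 2666.55 + 1978.2 + 1617.33 + 2113.44 + 859.42 = 9234.94.
Divide by N: 9234.94 / 2571 = 3.5920... → 3.59.

3.59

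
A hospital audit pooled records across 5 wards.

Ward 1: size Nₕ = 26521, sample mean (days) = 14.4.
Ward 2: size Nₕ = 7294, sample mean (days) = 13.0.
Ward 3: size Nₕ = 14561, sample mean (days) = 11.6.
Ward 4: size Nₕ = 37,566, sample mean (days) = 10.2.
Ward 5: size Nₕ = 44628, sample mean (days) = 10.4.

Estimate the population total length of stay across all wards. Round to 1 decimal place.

Population total = Σ Nₕ·x̄ₕ (each stratum's size times its mean).
26521·14.4 + 7294·13.0 + 14561·11.6 + 37566·10.2 + 44628·10.4 = 381902.4 + 94822 + 168907.6 + 383173.2 + 464131.2 = 1492936.4.

1492936.4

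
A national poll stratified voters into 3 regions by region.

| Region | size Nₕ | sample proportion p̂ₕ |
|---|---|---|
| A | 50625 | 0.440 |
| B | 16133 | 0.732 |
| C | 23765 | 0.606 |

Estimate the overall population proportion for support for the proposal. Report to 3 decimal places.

0.536

Wₕ = Nₕ/N with N = 90523: 0.5593, 0.1782, 0.2625.
p̂_st = 0.5593·0.440 + 0.1782·0.732 + 0.2625·0.606 ≈ 0.53562... → 0.536.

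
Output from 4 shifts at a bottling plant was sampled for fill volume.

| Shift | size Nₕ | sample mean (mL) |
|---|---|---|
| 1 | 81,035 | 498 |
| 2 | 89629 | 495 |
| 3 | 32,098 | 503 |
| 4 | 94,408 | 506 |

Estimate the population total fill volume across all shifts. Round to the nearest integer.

148637527

Estimate total by summing Nₕ·x̄ₕ over strata.
81035·498 + 89629·495 + 32098·503 + 94408·506 = 40355430 + 44366355 + 16145294 + 47770448 = 148637527.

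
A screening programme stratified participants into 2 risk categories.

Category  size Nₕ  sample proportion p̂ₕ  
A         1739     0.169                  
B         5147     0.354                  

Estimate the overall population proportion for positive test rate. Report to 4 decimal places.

Wₕ = Nₕ/N with N = 6886: 0.2525, 0.7475.
p̂_st = 0.2525·0.169 + 0.7475·0.354 ≈ 0.307280... → 0.3073.

0.3073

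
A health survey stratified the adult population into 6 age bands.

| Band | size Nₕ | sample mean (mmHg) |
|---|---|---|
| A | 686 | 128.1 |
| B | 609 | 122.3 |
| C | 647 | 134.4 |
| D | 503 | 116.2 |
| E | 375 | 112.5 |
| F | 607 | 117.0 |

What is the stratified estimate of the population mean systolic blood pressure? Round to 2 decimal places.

N = 3427; weights Wₕ = Nₕ/N = (0.2002, 0.1777, 0.1888, 0.1468, 0.1094, 0.1771).
x̄_st = Σ Wₕ·x̄ₕ = 0.2002·128.1 + 0.1777·122.3 + 0.1888·134.4 + 0.1468·116.2 + 0.1094·112.5 + 0.1771·117.0 ≈ 122.8390...
→ 122.84.

122.84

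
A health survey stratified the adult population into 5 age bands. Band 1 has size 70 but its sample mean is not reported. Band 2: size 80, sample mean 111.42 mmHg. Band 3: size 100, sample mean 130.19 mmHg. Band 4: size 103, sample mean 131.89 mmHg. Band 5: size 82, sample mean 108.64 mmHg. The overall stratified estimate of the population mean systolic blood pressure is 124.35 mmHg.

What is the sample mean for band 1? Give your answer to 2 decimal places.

N = 70 + 80 + 100 + 103 + 82 = 435.
Overall total = μ·N = 124.35·435 = 54092.25.
Subtract the known strata: 80·111.42 + 100·130.19 + 103·131.89 + 82·108.64 = 44425.75.
Remaining total for band 1: 54092.25 − 44425.75 = 9666.5.
Divide by its size: 9666.5 / 70 = 138.0929... → 138.09.

138.09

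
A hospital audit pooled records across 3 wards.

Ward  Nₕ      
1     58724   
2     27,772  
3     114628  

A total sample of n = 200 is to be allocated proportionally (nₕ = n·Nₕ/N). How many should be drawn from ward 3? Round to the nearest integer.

Share of ward 3 = 114628/201124 = 0.56994.
Allocate 200 × 0.56994 = 113.987... → 114.

114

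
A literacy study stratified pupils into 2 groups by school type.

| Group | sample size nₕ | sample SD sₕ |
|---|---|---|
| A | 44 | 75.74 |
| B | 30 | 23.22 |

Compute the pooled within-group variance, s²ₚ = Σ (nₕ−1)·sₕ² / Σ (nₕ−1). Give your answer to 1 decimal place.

3643.2

A: (44−1)·75.74² = 43·5736.5476 = 246671.5468
B: (30−1)·23.22² = 29·539.1684 = 15635.8836
Numerator = 262307.4304; denominator = Σ(nₕ−1) = 72.
s²ₚ = 262307.4304/72 = 3643.159... → 3643.2.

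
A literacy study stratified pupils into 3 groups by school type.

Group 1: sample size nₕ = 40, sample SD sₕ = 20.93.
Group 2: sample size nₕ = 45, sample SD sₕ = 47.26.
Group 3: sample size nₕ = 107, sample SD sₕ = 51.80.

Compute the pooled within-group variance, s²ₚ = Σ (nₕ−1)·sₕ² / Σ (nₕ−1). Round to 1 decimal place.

1: (40−1)·20.93² = 39·438.0649 = 17084.5311
2: (45−1)·47.26² = 44·2233.5076 = 98274.3344
3: (107−1)·51.80² = 106·2683.24 = 284423.44
Numerator = 399782.3055; denominator = Σ(nₕ−1) = 189.
s²ₚ = 399782.3055/189 = 2115.250... → 2115.3.

2115.3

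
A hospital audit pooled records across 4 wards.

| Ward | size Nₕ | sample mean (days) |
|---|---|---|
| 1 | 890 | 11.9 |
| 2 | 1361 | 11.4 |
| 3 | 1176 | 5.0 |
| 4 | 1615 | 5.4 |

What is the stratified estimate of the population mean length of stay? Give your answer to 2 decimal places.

N = 890 + 1361 + 1176 + 1615 = 5042.
The stratified mean weights each stratum mean by its population share Nₕ/N.
Σ Nₕx̄ₕ = 890·11.9 + 1361·11.4 + 1176·5.0 + 1615·5.4 = 10591 + 15515.4 + 5880 + 8721 = 40707.4.
Divide by N: 40707.4 / 5042 = 8.0737... → 8.07.

8.07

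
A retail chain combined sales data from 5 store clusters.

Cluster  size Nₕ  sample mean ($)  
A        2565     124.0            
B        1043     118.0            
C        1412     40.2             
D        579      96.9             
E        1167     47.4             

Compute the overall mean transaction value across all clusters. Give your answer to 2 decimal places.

N = 6766; weights Wₕ = Nₕ/N = (0.3791, 0.1542, 0.2087, 0.0856, 0.1725).
x̄_st = Σ Wₕ·x̄ₕ = 0.3791·124.0 + 0.1542·118.0 + 0.2087·40.2 + 0.0856·96.9 + 0.1725·47.4 ≈ 90.0558...
→ 90.06.

90.06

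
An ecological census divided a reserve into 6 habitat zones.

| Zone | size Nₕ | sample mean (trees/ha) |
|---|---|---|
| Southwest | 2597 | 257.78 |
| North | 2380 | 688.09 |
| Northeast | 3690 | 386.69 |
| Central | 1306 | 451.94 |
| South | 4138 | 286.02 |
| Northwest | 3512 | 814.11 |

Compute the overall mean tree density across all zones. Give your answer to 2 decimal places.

N = 2597 + 2380 + 3690 + 1306 + 4138 + 3512 = 17623.
Overall mean = Σ (Nₕ/N)·x̄ₕ — weight by population share, not a simple average.
Σ Nₕx̄ₕ = 2597·257.78 + 2380·688.09 + 3690·386.69 + 1306·451.94 + 4138·286.02 + 3512·814.11 = 669454.66 + 1637654.2 + 1426886.1 + 590233.64 + 1183550.76 + 2859154.32 = 8366933.68.
Divide by N: 8366933.68 / 17623 = 474.7735... → 474.77.

474.77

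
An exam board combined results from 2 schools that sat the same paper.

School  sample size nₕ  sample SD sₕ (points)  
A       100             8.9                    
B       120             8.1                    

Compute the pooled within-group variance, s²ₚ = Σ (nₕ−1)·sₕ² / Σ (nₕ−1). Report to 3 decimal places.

71.786

A: (100−1)·8.9² = 99·79.21 = 7841.79
B: (120−1)·8.1² = 119·65.61 = 7807.59
Numerator = 15649.38; denominator = Σ(nₕ−1) = 218.
s²ₚ = 15649.38/218 = 71.78615... → 71.786.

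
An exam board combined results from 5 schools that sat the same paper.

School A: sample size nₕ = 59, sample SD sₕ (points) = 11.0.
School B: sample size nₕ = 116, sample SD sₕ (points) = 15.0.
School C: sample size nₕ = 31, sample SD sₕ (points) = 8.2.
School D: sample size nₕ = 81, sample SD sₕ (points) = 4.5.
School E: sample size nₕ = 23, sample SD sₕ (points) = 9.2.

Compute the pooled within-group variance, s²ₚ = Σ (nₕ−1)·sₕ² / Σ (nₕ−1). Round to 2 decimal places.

125.88

Degrees of freedom: 58 + 115 + 30 + 80 + 22 = 305.
Σ(nₕ−1)sₕ² = 58·121 + 115·225 + 30·67.24 + 80·20.25 + 22·84.64 = 38392.28.
s²ₚ = 38392.28 / 305 = 125.8763... → 125.88.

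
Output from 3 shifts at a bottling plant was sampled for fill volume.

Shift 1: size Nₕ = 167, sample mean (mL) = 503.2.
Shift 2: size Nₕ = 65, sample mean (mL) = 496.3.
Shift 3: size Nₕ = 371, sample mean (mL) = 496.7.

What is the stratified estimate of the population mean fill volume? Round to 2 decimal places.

x̄_st = (Σ Nₕx̄ₕ) / (Σ Nₕ) = (167·503.2 + 65·496.3 + 371·496.7) / 603
= 300569.6 / 603 = 498.4570... → 498.46.

498.46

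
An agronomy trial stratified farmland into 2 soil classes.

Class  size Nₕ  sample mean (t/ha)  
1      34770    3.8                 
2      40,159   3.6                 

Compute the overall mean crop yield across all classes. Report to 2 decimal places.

3.69

N = 74929; weights Wₕ = Nₕ/N = (0.4640, 0.5360).
x̄_st = Σ Wₕ·x̄ₕ = 0.4640·3.8 + 0.5360·3.6 ≈ 3.6928...
→ 3.69.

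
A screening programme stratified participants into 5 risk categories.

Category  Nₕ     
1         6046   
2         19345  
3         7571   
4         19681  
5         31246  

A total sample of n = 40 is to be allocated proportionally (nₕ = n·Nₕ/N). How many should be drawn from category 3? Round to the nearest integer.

4

N = 6046 + 19345 + 7571 + 19681 + 31246 = 83889.
n_3 = 40·7571/83889 = 3.610... → 4.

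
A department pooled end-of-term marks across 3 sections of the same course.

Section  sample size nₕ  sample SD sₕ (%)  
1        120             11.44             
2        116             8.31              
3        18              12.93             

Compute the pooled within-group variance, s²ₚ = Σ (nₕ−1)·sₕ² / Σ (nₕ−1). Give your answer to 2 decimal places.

105.01

1: (120−1)·11.44² = 119·130.8736 = 15573.9584
2: (116−1)·8.31² = 115·69.0561 = 7941.4515
3: (18−1)·12.93² = 17·167.1849 = 2842.1433
Numerator = 26357.5532; denominator = Σ(nₕ−1) = 251.
s²ₚ = 26357.5532/251 = 105.0102... → 105.01.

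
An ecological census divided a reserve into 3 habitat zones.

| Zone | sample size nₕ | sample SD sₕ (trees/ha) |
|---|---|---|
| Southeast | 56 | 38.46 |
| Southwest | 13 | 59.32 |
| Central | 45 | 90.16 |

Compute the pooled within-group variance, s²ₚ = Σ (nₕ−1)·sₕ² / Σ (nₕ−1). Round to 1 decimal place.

Southeast: (56−1)·38.46² = 55·1479.1716 = 81354.438
Southwest: (13−1)·59.32² = 12·3518.8624 = 42226.3488
Central: (45−1)·90.16² = 44·8128.8256 = 357668.3264
Numerator = 481249.1132; denominator = Σ(nₕ−1) = 111.
s²ₚ = 481249.1132/111 = 4335.578... → 4335.6.

4335.6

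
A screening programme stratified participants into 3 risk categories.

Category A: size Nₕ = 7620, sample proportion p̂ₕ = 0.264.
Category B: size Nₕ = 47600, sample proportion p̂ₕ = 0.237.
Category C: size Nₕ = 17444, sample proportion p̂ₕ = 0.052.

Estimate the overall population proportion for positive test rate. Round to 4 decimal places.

N = 7620 + 47600 + 17444 = 72664.
Overall proportion = Σ (Nₕ/N)·p̂ₕ.
Σ Nₕp̂ₕ = 2011.68 + 11281.2 + 907.088 = 14199.968.
14199.968 / 72664 = 0.195420... → 0.1954.

0.1954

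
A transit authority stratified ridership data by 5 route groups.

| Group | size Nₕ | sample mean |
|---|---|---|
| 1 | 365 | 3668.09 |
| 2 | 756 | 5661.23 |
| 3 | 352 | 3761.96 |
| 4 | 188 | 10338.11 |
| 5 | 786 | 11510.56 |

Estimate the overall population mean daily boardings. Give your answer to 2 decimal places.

7328.90

N = 2447; weights Wₕ = Nₕ/N = (0.1492, 0.3089, 0.1438, 0.0768, 0.3212).
x̄_st = Σ Wₕ·x̄ₕ = 0.1492·3668.09 + 0.3089·5661.23 + 0.1438·3761.96 + 0.0768·10338.11 + 0.3212·11510.56 ≈ 7328.8997...
→ 7328.90.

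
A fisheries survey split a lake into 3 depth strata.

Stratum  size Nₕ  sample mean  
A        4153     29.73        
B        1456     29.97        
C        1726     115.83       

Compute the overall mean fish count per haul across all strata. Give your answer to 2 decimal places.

50.04

N = 4153 + 1456 + 1726 = 7335.
Overall mean = Σ (Nₕ/N)·x̄ₕ — weight by population share, not a simple average.
Σ Nₕx̄ₕ = 4153·29.73 + 1456·29.97 + 1726·115.83 = 123468.69 + 43636.32 + 199922.58 = 367027.59.
Divide by N: 367027.59 / 7335 = 50.0378... → 50.04.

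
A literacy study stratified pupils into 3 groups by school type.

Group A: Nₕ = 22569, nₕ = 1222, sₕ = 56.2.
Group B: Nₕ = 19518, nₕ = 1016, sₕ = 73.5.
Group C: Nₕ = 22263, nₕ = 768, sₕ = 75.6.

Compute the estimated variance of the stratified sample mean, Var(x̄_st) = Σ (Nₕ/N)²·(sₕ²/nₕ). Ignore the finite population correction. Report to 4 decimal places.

1.6978

N = 64350. Term for each stratum: Wₕ²sₕ²/nₕ.
Var(x̄_st) = 0.3179281 + 0.4891640 + 0.8907435 = 1.6978356 → 1.6978.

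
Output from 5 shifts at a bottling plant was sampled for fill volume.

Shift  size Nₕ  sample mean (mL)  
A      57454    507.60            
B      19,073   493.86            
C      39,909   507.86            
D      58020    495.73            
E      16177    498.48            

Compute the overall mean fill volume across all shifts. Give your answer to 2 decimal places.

501.89

N = 190633; weights Wₕ = Nₕ/N = (0.3014, 0.1001, 0.2093, 0.3044, 0.0849).
x̄_st = Σ Wₕ·x̄ₕ = 0.3014·507.60 + 0.1001·493.86 + 0.2093·507.86 + 0.3044·495.73 + 0.0849·498.48 ≈ 501.8931...
→ 501.89.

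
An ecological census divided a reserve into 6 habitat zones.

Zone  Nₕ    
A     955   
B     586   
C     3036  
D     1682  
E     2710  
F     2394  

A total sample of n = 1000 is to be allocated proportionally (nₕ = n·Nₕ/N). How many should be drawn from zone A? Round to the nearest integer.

84

Share of zone A = 955/11363 = 0.08404.
Allocate 1000 × 0.08404 = 84.045... → 84.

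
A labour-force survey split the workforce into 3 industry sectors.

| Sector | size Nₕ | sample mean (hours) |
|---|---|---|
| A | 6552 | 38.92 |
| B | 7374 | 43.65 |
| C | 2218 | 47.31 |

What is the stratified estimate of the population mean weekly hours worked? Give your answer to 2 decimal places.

42.23

N = 6552 + 7374 + 2218 = 16144.
The stratified mean weights each stratum mean by its population share Nₕ/N.
Σ Nₕx̄ₕ = 6552·38.92 + 7374·43.65 + 2218·47.31 = 255003.84 + 321875.1 + 104933.58 = 681812.52.
Divide by N: 681812.52 / 16144 = 42.2332... → 42.23.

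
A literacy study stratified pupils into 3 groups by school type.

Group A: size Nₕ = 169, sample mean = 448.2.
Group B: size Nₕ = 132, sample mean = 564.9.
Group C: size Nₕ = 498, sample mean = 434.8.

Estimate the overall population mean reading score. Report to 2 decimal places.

x̄_st = (Σ Nₕx̄ₕ) / (Σ Nₕ) = (169·448.2 + 132·564.9 + 498·434.8) / 799
= 366843 / 799 = 459.1277... → 459.13.

459.13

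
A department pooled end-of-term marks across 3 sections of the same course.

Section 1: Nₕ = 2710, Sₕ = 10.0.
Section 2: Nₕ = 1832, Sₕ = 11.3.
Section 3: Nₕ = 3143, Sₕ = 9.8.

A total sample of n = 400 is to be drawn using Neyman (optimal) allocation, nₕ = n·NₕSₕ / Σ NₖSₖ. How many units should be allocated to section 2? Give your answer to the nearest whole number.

105

1: NₕSₕ = 2710·10.0 = 27100
2: NₕSₕ = 1832·11.3 = 20701.6
3: NₕSₕ = 3143·9.8 = 30801.4
Σ NₕSₕ = 78603.
n_2 = 400·20701.6/78603 = 105.348... → 105.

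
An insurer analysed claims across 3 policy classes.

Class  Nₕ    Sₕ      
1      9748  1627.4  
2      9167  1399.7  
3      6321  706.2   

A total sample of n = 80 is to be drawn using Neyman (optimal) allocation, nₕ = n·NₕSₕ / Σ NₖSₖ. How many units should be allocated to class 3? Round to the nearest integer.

11

1: NₕSₕ = 9748·1627.4 = 15863895.2
2: NₕSₕ = 9167·1399.7 = 12831049.9
3: NₕSₕ = 6321·706.2 = 4463890.2
Σ NₕSₕ = 33158835.3.
n_3 = 80·4463890.2/33158835.3 = 10.770... → 11.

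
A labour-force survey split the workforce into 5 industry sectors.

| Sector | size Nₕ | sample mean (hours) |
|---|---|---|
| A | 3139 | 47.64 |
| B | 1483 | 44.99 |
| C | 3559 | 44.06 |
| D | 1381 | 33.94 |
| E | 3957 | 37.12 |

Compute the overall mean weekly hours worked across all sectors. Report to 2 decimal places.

N = 13519; weights Wₕ = Nₕ/N = (0.2322, 0.1097, 0.2633, 0.1022, 0.2927).
x̄_st = Σ Wₕ·x̄ₕ = 0.2322·47.64 + 0.1097·44.99 + 0.2633·44.06 + 0.1022·33.94 + 0.2927·37.12 ≈ 41.9281...
→ 41.93.

41.93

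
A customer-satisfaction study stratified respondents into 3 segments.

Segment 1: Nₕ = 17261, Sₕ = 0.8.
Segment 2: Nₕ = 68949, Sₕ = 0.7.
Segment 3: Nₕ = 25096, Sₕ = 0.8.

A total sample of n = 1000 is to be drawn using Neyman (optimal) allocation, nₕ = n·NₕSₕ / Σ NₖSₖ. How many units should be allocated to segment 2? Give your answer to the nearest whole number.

1: NₕSₕ = 17261·0.8 = 13808.8
2: NₕSₕ = 68949·0.7 = 48264.3
3: NₕSₕ = 25096·0.8 = 20076.8
Σ NₕSₕ = 82149.9.
n_2 = 1000·48264.3/82149.9 = 587.515... → 588.

588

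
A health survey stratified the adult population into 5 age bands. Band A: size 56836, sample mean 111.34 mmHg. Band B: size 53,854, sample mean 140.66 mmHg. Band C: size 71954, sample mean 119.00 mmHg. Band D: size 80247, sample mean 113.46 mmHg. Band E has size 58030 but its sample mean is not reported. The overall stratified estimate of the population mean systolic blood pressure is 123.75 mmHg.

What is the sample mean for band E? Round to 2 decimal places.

N = 56836 + 53854 + 71954 + 80247 + 58030 = 320921.
Overall total = μ·N = 123.75·320921 = 39713973.75.
Subtract the known strata: 56836·111.34 + 53854·140.66 + 71954·119.00 + 80247·113.46 = 31570574.5.
Remaining total for band E: 39713973.75 − 31570574.5 = 8143399.25.
Divide by its size: 8143399.25 / 58030 = 140.3309... → 140.33.

140.33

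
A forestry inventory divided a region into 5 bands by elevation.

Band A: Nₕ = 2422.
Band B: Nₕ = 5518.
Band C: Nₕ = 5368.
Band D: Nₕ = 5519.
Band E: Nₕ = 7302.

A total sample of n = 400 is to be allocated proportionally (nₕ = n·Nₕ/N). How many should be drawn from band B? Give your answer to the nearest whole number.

84

N = 2422 + 5518 + 5368 + 5519 + 7302 = 26129.
n_B = 400·5518/26129 = 84.473... → 84.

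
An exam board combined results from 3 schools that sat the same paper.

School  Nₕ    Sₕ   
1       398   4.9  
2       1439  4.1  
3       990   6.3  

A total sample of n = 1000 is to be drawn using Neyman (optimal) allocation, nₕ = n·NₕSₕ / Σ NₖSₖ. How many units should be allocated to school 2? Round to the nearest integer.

Σ NₕSₕ = 398·4.9 + 1439·4.1 + 990·6.3 = 14087.1.
Share for 2: 5899.9/14087.1 = 0.41882.
n_2 = 1000 × 0.41882 = 418.816... → 419.

419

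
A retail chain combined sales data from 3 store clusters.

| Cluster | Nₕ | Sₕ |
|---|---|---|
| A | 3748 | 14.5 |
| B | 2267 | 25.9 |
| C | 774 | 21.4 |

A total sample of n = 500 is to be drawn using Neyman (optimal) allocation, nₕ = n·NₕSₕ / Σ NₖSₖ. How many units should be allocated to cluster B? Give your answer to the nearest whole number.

226

A: NₕSₕ = 3748·14.5 = 54346
B: NₕSₕ = 2267·25.9 = 58715.3
C: NₕSₕ = 774·21.4 = 16563.6
Σ NₕSₕ = 129624.9.
n_B = 500·58715.3/129624.9 = 226.482... → 226.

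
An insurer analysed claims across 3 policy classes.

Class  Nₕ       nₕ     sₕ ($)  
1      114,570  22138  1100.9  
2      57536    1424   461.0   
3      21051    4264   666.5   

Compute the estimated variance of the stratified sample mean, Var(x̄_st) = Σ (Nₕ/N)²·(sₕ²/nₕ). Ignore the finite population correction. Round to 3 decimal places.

33.740

N = 193157; Wₕ = Nₕ/N.
class 1: (114570/193157)²·1100.9²/22138 = 19.260976
class 2: (57536/193157)²·461.0²/1424 = 13.241900
class 3: (21051/193157)²·666.5²/4264 = 1.237393
Sum = 33.740268 → 33.740.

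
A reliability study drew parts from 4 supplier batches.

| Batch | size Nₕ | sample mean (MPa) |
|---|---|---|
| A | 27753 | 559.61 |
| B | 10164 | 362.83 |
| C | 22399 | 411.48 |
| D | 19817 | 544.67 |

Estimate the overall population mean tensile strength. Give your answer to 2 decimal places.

489.55

N = 80133; weights Wₕ = Nₕ/N = (0.3463, 0.1268, 0.2795, 0.2473).
x̄_st = Σ Wₕ·x̄ₕ = 0.3463·559.61 + 0.1268·362.83 + 0.2795·411.48 + 0.2473·544.67 ≈ 489.5502...
→ 489.55.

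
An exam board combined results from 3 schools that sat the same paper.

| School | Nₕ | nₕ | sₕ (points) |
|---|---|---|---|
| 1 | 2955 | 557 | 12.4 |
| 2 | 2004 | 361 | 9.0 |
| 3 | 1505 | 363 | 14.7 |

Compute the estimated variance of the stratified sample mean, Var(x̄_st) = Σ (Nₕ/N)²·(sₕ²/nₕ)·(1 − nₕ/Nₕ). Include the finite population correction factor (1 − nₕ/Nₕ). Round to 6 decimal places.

0.088983

N = 6464. Term for each stratum: Wₕ²sₕ²/nₕ·(1−nₕ/Nₕ).
Var(x̄_st) = 0.046815767 + 0.017681146 + 0.024486570 = 0.088983483 → 0.088983.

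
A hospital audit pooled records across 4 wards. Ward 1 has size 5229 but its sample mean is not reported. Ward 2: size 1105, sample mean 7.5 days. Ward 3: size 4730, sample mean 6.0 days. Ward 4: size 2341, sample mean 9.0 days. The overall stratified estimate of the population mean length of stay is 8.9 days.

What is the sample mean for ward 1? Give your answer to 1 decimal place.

N = 5229 + 1105 + 4730 + 2341 = 13405.
Overall total = μ·N = 8.9·13405 = 119304.5.
Subtract the known strata: 1105·7.5 + 4730·6.0 + 2341·9.0 = 57736.5.
Remaining total for ward 1: 119304.5 − 57736.5 = 61568.
Divide by its size: 61568 / 5229 = 11.774... → 11.8.

11.8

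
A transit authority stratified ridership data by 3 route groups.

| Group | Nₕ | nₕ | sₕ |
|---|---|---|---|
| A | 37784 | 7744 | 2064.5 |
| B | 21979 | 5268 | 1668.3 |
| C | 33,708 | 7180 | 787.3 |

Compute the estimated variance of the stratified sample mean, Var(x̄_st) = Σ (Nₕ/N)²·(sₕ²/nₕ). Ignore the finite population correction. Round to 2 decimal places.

130.37

N = 93471. Term for each stratum: Wₕ²sₕ²/nₕ.
Var(x̄_st) = 89.93454 + 29.21222 + 11.22712 = 130.37388 → 130.37.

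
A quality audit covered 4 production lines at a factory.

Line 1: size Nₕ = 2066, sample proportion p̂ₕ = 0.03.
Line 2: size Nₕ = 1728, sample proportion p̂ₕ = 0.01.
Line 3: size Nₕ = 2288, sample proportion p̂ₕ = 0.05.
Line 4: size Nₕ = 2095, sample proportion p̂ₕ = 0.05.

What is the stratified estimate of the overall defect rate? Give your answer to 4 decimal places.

Wₕ = Nₕ/N with N = 8177: 0.2527, 0.2113, 0.2798, 0.2562.
p̂_st = 0.2527·0.03 + 0.2113·0.01 + 0.2798·0.05 + 0.2562·0.05 ≈ 0.036494... → 0.0365.

0.0365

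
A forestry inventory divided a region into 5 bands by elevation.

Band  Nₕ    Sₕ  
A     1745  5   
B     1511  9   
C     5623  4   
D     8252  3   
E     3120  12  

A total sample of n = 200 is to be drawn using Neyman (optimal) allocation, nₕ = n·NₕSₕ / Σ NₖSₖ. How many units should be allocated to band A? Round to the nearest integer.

16

A: NₕSₕ = 1745·5 = 8725
B: NₕSₕ = 1511·9 = 13599
C: NₕSₕ = 5623·4 = 22492
D: NₕSₕ = 8252·3 = 24756
E: NₕSₕ = 3120·12 = 37440
Σ NₕSₕ = 107012.
n_A = 200·8725/107012 = 16.307... → 16.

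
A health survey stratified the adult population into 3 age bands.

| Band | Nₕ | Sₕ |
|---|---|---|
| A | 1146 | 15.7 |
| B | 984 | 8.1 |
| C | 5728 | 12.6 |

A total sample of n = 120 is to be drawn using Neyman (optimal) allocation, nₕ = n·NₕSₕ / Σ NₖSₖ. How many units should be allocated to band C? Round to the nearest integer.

Σ NₕSₕ = 1146·15.7 + 984·8.1 + 5728·12.6 = 98135.4.
Share for C: 72172.8/98135.4 = 0.73544.
n_C = 120 × 0.73544 = 88.253... → 88.

88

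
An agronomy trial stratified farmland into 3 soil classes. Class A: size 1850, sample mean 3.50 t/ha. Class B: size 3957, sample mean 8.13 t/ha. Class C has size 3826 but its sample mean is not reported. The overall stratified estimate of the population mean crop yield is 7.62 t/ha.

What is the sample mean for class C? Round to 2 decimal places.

Σ Nₕx̄ₕ = N·μ, so 3826·x̄_C = 9633·7.62 − (1850·3.50 + 3957·8.13).
= 73403.46 − 38645.41 = 34758.05.
x̄_C = 34758.05 / 3826 = 9.0847... → 9.08.

9.08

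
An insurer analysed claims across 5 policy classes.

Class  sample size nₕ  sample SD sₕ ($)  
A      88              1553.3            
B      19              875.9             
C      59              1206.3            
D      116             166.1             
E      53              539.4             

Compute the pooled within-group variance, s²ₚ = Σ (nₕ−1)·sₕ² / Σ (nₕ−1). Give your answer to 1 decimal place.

989150.4

A: (88−1)·1553.3² = 87·2412740.89 = 209908457.43
B: (19−1)·875.9² = 18·767200.81 = 13809614.58
C: (59−1)·1206.3² = 58·1455159.69 = 84399262.02
D: (116−1)·166.1² = 115·27589.21 = 3172759.15
E: (53−1)·539.4² = 52·290952.36 = 15129522.72
Numerator = 326419615.9; denominator = Σ(nₕ−1) = 330.
s²ₚ = 326419615.9/330 = 989150.351... → 989150.4.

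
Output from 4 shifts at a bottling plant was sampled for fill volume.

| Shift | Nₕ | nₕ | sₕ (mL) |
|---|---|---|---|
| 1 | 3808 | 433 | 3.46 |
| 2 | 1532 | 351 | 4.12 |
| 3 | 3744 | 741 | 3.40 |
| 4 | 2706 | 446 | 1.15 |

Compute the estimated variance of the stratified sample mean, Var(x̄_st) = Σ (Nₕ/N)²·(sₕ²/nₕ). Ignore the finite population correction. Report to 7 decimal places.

N = 11790. Term for each stratum: Wₕ²sₕ²/nₕ.
Var(x̄_st) = 0.0028842345 + 0.0008165396 + 0.0015731991 + 0.0001562028 = 0.0054301760 → 0.0054302.

0.0054302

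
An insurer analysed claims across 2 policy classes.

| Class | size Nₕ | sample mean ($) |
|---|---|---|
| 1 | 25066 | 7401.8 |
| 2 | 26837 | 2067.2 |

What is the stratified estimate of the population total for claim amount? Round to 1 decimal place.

241010965.2

1: 25066·7401.8 = 185533518.8
2: 26837·2067.2 = 55477446.4
τ̂ = Σ Nₕx̄ₕ = 241010965.2.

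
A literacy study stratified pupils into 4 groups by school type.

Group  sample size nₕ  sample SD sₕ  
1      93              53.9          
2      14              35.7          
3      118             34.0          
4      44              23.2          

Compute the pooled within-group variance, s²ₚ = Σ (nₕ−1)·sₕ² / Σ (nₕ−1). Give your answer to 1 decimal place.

1668.8

1: (93−1)·53.9² = 92·2905.21 = 267279.32
2: (14−1)·35.7² = 13·1274.49 = 16568.37
3: (118−1)·34.0² = 117·1156 = 135252
4: (44−1)·23.2² = 43·538.24 = 23144.32
Numerator = 442244.01; denominator = Σ(nₕ−1) = 265.
s²ₚ = 442244.01/265 = 1668.845... → 1668.8.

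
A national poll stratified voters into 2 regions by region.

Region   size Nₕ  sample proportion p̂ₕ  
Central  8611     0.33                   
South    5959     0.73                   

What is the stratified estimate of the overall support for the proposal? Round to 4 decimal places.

N = 8611 + 5959 = 14570.
Overall proportion = Σ (Nₕ/N)·p̂ₕ.
Σ Nₕp̂ₕ = 2841.63 + 4350.07 = 7191.7.
7191.7 / 14570 = 0.493596... → 0.4936.

0.4936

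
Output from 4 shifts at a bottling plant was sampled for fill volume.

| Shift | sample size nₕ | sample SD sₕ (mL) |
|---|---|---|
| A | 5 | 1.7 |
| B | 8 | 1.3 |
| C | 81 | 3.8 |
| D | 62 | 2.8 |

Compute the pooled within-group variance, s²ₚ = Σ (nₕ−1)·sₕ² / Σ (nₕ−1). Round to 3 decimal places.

Degrees of freedom: 4 + 7 + 80 + 61 = 152.
Σ(nₕ−1)sₕ² = 4·2.89 + 7·1.69 + 80·14.44 + 61·7.84 = 1656.83.
s²ₚ = 1656.83 / 152 = 10.90020... → 10.900.

10.900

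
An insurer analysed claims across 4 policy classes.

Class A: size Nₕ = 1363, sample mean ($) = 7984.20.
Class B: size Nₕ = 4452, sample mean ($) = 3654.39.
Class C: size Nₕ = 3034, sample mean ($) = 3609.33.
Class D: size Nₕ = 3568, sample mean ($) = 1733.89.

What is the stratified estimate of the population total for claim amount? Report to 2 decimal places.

44289035.62

A: 1363·7984.20 = 10882464.6
B: 4452·3654.39 = 16269344.28
C: 3034·3609.33 = 10950707.22
D: 3568·1733.89 = 6186519.52
τ̂ = Σ Nₕx̄ₕ = 44289035.62.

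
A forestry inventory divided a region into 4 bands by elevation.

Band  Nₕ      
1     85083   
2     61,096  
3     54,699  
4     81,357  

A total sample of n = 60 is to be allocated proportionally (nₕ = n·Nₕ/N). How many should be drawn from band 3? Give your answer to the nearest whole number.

N = 85083 + 61096 + 54699 + 81357 = 282235.
n_3 = 60·54699/282235 = 11.628... → 12.

12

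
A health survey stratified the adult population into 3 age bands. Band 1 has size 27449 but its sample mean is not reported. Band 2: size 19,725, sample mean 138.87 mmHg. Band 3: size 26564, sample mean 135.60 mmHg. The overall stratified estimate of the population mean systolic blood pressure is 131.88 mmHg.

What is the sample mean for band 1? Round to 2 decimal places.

123.26

N = 27449 + 19725 + 26564 = 73738.
Overall total = μ·N = 131.88·73738 = 9724567.44.
Subtract the known strata: 19725·138.87 + 26564·135.60 = 6341289.15.
Remaining total for band 1: 9724567.44 − 6341289.15 = 3383278.29.
Divide by its size: 3383278.29 / 27449 = 123.2569... → 123.26.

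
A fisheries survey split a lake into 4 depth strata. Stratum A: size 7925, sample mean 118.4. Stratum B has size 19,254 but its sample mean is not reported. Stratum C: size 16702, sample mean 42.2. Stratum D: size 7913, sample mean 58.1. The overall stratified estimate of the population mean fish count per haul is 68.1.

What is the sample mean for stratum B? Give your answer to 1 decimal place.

74.0

N = 7925 + 19254 + 16702 + 7913 = 51794.
Overall total = μ·N = 68.1·51794 = 3527171.4.
Subtract the known strata: 7925·118.4 + 16702·42.2 + 7913·58.1 = 2102889.7.
Remaining total for stratum B: 3527171.4 − 2102889.7 = 1424281.7.
Divide by its size: 1424281.7 / 19254 = 73.973... → 74.0.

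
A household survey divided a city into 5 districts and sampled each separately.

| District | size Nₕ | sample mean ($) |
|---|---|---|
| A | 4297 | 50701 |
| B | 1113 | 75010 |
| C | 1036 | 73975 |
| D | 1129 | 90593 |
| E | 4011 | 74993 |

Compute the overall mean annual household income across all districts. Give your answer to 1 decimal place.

67414.4

N = 4297 + 1113 + 1036 + 1129 + 4011 = 11586.
The stratified mean weights each stratum mean by its population share Nₕ/N.
Σ Nₕx̄ₕ = 4297·50701 + 1113·75010 + 1036·73975 + 1129·90593 + 4011·74993 = 217862197 + 83486130 + 76638100 + 102279497 + 300796923 = 781062847.
Divide by N: 781062847 / 11586 = 67414.366... → 67414.4.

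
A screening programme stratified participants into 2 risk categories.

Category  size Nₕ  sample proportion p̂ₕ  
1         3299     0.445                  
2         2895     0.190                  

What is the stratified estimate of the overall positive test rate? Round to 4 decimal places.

0.3258

N = 3299 + 2895 = 6194.
Overall proportion = Σ (Nₕ/N)·p̂ₕ.
Σ Nₕp̂ₕ = 1468.055 + 550.05 = 2018.105.
2018.105 / 6194 = 0.325816... → 0.3258.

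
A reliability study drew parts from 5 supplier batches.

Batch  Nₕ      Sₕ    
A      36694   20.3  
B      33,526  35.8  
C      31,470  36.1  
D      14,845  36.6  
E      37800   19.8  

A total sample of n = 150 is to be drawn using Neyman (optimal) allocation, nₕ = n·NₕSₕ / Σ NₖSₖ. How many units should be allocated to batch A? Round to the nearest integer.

A: NₕSₕ = 36694·20.3 = 744888.2
B: NₕSₕ = 33526·35.8 = 1200230.8
C: NₕSₕ = 31470·36.1 = 1136067
D: NₕSₕ = 14845·36.6 = 543327
E: NₕSₕ = 37800·19.8 = 748440
Σ NₕSₕ = 4372953.
n_A = 150·744888.2/4372953 = 25.551... → 26.

26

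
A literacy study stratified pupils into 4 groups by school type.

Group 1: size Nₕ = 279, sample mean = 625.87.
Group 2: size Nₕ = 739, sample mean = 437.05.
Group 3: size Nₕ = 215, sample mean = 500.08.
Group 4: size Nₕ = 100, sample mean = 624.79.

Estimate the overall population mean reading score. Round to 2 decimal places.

500.82

N = 1333; weights Wₕ = Nₕ/N = (0.2093, 0.5544, 0.1613, 0.0750).
x̄_st = Σ Wₕ·x̄ₕ = 0.2093·625.87 + 0.5544·437.05 + 0.1613·500.08 + 0.0750·624.79 ≈ 500.8206...
→ 500.82.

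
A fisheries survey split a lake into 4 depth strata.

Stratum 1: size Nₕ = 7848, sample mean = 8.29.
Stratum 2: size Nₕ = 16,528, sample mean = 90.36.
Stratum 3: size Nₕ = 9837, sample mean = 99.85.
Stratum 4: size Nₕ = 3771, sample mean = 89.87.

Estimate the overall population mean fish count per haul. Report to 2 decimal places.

75.81

x̄_st = (Σ Nₕx̄ₕ) / (Σ Nₕ) = (7848·8.29 + 16528·90.36 + 9837·99.85 + 3771·89.87) / 37984
= 2879654.22 / 37984 = 75.8123... → 75.81.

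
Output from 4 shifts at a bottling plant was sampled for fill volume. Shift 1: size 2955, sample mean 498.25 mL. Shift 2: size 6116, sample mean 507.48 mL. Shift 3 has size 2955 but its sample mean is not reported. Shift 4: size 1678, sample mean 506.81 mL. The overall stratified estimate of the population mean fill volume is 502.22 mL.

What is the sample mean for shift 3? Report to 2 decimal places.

N = 2955 + 6116 + 2955 + 1678 = 13704.
Overall total = μ·N = 502.22·13704 = 6882422.88.
Subtract the known strata: 2955·498.25 + 6116·507.48 + 1678·506.81 = 5426503.61.
Remaining total for shift 3: 6882422.88 − 5426503.61 = 1455919.27.
Divide by its size: 1455919.27 / 2955 = 492.6969... → 492.70.

492.70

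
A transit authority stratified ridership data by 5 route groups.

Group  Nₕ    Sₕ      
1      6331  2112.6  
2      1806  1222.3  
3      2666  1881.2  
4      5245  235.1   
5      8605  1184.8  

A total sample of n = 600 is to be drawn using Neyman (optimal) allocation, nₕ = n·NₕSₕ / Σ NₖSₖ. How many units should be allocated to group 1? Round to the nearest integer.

1: NₕSₕ = 6331·2112.6 = 13374870.6
2: NₕSₕ = 1806·1222.3 = 2207473.8
3: NₕSₕ = 2666·1881.2 = 5015279.2
4: NₕSₕ = 5245·235.1 = 1233099.5
5: NₕSₕ = 8605·1184.8 = 10195204
Σ NₕSₕ = 32025927.1.
n_1 = 600·13374870.6/32025927.1 = 250.576... → 251.

251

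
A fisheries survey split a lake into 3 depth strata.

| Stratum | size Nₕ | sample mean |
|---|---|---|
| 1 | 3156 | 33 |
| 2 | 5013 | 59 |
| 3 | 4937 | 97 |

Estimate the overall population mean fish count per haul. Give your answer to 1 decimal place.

67.1

N = 3156 + 5013 + 4937 = 13106.
Overall mean = Σ (Nₕ/N)·x̄ₕ — weight by population share, not a simple average.
Σ Nₕx̄ₕ = 3156·33 + 5013·59 + 4937·97 = 104148 + 295767 + 478889 = 878804.
Divide by N: 878804 / 13106 = 67.054... → 67.1.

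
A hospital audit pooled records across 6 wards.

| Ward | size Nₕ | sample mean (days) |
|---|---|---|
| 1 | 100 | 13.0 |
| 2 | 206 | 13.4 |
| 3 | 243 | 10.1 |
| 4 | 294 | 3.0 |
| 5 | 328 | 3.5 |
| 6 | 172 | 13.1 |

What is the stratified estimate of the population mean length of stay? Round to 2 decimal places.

N = 1343; weights Wₕ = Nₕ/N = (0.0745, 0.1534, 0.1809, 0.2189, 0.2442, 0.1281).
x̄_st = Σ Wₕ·x̄ₕ = 0.0745·13.0 + 0.1534·13.4 + 0.1809·10.1 + 0.2189·3.0 + 0.2442·3.5 + 0.1281·13.1 ≈ 8.0401...
→ 8.04.

8.04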